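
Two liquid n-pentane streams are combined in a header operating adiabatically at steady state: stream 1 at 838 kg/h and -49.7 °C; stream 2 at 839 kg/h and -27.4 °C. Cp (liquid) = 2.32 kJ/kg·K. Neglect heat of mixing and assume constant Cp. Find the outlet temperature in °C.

T_out = -38.5 °C

No heat crosses the boundary, so H_out = H_in.
T_out = Σ ṁᵢCp,ᵢTᵢ / Σ ṁᵢCp,ᵢ
      = -149960 / 3890.6 = -38.543 °C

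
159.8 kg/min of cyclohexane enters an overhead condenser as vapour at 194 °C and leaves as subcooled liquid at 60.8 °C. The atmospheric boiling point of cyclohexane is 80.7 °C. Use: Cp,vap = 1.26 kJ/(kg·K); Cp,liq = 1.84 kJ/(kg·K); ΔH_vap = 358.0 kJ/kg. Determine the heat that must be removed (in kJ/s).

Q_c = 1430 kJ/s

vapour 194→80.7 °C: -142.76 kJ/kg
condensation at 80.7 °C: -358 kJ/kg
liquid 80.7→60.8 °C: -36.616 kJ/kg
Δh = -142.76 + -358 + -36.616 = -537.37 kJ/kg
Q = ṁ·Δh = 159.8 kg/min × -537.37 kJ/kg = -85872 kJ/min
|Q| = 1431.2 kW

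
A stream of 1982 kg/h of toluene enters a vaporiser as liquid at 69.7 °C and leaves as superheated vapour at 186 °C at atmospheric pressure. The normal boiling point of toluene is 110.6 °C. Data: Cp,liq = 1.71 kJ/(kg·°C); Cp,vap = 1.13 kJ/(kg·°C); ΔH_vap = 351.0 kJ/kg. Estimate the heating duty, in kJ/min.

Q = 16700 kJ/min

liquid 69.7→110.6 °C: 69.939 kJ/kg
vaporisation at 110.6 °C: 351 kJ/kg
vapour 110.6→186 °C: 85.202 kJ/kg
Δh = 69.939 + 351 + 85.202 = 506.14 kJ/kg
Q = ṁ·Δh = 1982 kg/h × 506.14 kJ/kg = 1.0032e+06 kJ/h
|Q| = 278.66 kW = 16720 kJ/min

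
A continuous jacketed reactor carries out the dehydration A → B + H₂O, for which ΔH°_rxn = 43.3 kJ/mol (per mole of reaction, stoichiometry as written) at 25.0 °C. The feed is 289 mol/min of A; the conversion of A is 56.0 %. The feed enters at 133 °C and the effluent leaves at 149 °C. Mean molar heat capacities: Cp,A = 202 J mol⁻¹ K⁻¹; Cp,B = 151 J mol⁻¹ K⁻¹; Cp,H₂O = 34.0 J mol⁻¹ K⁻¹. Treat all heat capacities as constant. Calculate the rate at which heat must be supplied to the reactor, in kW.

Q_in = 127 kW

Extent of reaction ξ = 0.560 × 289 = 161.84 mol/min
Reaction term: ξ·ΔH°_rxn = 161.84 × 43.3 = 7007.7 kJ/min
Sensible, feed 133→25 °C: -6304.8 kJ/min
Outlet flows (mol/min): A 127.16, B 161.84, H₂O 161.84
Sensible, products 25→149 °C: 6897.7 kJ/min
Q = ΔH = 7600.6 kJ/min = 126.68 kW
Heat supplied = 126.68 kW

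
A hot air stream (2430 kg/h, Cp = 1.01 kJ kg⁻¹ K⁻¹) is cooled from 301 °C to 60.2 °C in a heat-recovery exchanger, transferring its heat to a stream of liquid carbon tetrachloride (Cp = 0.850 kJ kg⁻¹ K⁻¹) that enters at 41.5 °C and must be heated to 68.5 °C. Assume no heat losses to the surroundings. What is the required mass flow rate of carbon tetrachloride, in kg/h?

Heat released by hot stream: Q = 2430 × 1.01 × (301 − 60.2) = 591000 kJ/h
Energy balance on cold side (adiabatic exchanger): Q = ṁ_c·Cp_c·(T_c,out − T_c,in)
ṁ_c = 591000 / [0.850 × (68.5 − 41.5)] = 25751 kg/h

ṁ_c = 25800 kg/h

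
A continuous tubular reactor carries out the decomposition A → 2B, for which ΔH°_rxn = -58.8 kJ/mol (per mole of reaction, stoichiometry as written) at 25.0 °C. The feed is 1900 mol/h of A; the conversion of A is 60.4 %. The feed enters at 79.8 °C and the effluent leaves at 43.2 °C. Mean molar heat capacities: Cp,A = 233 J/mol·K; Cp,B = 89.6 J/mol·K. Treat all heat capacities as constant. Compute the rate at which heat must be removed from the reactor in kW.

Extent of reaction ξ = 0.604 × 1900 = 1147.6 mol/h
Reaction term: ξ·ΔH°_rxn = 1147.6 × -58.8 = -67479 kJ/h
Sensible, feed 79.8→25 °C: -24260 kJ/h
Outlet flows (mol/h): A 752.4, B 2295.2
Sensible, products 25→43.2 °C: 6933.5 kJ/h
Q = ΔH = -84805 kJ/h = -23.557 kW
Heat removed = 23.557 kW

Q_out = 23.6 kW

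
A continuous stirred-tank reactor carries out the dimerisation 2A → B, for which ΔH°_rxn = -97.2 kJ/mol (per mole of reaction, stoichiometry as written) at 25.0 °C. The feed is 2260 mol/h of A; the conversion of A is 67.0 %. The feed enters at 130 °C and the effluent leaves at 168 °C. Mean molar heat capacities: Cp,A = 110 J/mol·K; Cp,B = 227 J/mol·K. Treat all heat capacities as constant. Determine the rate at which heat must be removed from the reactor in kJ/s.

Q_out = 17.6 kJ/s

Extent of reaction ξ = 0.670 × 2260 / 2 = 757.1 mol/h
Reaction term: ξ·ΔH°_rxn = 757.1 × -97.2 = -73590 kJ/h
Sensible, feed 130→25 °C: -26103 kJ/h
Outlet flows (mol/h): A 745.8, B 757.1
Sensible, products 25→168 °C: 36308 kJ/h
Q = ΔH = -63385 kJ/h = -17.607 kW
Heat removed = 17.607 kJ/s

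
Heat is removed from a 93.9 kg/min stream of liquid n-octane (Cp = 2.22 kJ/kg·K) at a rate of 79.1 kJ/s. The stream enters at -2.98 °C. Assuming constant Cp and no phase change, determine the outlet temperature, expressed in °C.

Q = 79.1 kJ/s = 4746 kJ/min
ΔT = Q/(ṁ·Cp) = 4746/(93.9×2.22) = 22.767 K
T_out = -2.98 − 22.767 = -25.747 °C

T_out = -25.7 °C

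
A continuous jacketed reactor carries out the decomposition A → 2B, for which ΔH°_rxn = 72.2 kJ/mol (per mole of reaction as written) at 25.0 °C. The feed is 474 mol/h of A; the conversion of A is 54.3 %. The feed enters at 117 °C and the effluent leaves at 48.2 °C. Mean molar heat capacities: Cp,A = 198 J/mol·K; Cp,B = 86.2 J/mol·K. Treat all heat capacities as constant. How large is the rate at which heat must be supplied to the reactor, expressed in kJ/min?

Q_in = 200 kJ/min

Extent of reaction ξ = 0.543 × 474 = 257.38 mol/h
Reaction term: ξ·ΔH°_rxn = 257.38 × 72.2 = 18583 kJ/h
Sensible, feed 117→25 °C: -8634.4 kJ/h
Outlet flows (mol/h): A 216.62, B 514.76
Sensible, products 25→48.2 °C: 2024.5 kJ/h
Q = ΔH = 11973 kJ/h = 3.3259 kW
Heat supplied = 199.55 kJ/min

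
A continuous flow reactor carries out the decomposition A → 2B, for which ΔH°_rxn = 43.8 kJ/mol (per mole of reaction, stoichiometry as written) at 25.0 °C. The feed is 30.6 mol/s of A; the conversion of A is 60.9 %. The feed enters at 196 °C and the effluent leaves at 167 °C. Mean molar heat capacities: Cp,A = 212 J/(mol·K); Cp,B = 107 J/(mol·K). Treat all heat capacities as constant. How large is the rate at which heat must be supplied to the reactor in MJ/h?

Extent of reaction ξ = 0.609 × 30.6 = 18.635 mol/s
Reaction term: ξ·ΔH°_rxn = 18.635 × 43.8 = 816.23 kJ/s
Sensible, feed 196→25 °C: -1109.3 kJ/s
Outlet flows (mol/s): A 11.965, B 37.271
Sensible, products 25→167 °C: 926.47 kJ/s
Q = ΔH = 633.39 kJ/s = 633.39 kW
Heat supplied = 2280.2 MJ/h

Q_in = 2280 MJ/h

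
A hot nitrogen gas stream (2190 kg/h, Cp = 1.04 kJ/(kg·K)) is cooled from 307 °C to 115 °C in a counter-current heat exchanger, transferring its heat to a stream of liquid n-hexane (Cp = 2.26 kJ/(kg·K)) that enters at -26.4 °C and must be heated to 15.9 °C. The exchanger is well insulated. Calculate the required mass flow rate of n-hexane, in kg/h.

ṁ_c = 4570 kg/h

Heat released by hot stream: Q = 2190 × 1.04 × (307 − 115) = 437300 kJ/h
Energy balance on cold side (adiabatic exchanger): Q = ṁ_c·Cp_c·(T_c,out − T_c,in)
ṁ_c = 437300 / [2.26 × (15.9 − -26.4)] = 4574.4 kg/h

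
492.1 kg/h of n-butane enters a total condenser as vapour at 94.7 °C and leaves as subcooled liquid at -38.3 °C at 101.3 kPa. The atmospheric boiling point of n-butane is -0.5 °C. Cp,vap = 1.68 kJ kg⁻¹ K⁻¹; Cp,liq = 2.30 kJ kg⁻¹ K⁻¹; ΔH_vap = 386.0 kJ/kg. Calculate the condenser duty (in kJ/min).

vapour 94.7→-0.5 °C: -159.94 kJ/kg
condensation at -0.5 °C: -386 kJ/kg
liquid -0.5→-38.3 °C: -86.94 kJ/kg
Δh = -159.94 + -386 + -86.94 = -632.88 kJ/kg
Q = ṁ·Δh = 492.1 kg/h × -632.88 kJ/kg = -311440 kJ/h
|Q| = 86.511 kW = 5190.6 kJ/min

Q_c = 5190 kJ/min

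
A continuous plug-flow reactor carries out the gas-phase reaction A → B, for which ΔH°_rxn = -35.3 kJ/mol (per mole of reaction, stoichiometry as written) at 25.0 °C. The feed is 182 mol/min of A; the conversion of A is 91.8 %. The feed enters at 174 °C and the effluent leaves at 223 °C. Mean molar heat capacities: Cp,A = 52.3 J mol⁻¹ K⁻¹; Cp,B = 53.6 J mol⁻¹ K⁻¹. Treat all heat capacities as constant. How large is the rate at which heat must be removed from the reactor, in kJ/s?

Q_out = 89.8 kJ/s

Extent of reaction ξ = 0.918 × 182 = 167.08 mol/min
Reaction term: ξ·ΔH°_rxn = 167.08 × -35.3 = -5897.8 kJ/min
Sensible, feed 174→25 °C: -1418.3 kJ/min
Outlet flows (mol/min): A 14.924, B 167.08
Sensible, products 25→223 °C: 1927.7 kJ/min
Q = ΔH = -5388.4 kJ/min = -89.806 kW
Heat removed = 89.806 kJ/s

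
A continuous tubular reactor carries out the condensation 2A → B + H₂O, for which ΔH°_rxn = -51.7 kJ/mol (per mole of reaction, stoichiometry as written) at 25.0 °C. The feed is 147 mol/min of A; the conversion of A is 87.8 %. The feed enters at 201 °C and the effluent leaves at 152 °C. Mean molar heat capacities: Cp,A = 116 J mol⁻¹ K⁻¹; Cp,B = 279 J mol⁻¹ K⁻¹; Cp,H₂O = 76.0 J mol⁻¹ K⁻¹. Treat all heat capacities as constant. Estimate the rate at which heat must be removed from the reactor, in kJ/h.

Q_out = 190000 kJ/h

Extent of reaction ξ = 0.878 × 147 / 2 = 64.533 mol/min
Reaction term: ξ·ΔH°_rxn = 64.533 × -51.7 = -3336.4 kJ/min
Sensible, feed 201→25 °C: -3001.2 kJ/min
Outlet flows (mol/min): A 17.934, B 64.533, H₂O 64.533
Sensible, products 25→152 °C: 3173.7 kJ/min
Q = ΔH = -3163.8 kJ/min = -52.731 kW
Heat removed = 189830 kJ/h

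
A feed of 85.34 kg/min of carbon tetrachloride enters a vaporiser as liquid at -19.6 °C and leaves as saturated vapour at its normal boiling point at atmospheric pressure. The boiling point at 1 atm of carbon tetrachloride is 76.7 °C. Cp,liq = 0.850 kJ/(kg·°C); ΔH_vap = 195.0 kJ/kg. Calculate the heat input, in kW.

Q = 394 kW

liquid -19.6→76.7 °C: 81.855 kJ/kg
vaporisation at 76.7 °C: 195 kJ/kg
Δh = 81.855 + 195 = 276.86 kJ/kg
Q = ṁ·Δh = 85.34 kg/min × 276.86 kJ/kg = 23627 kJ/min
|Q| = 393.78 kW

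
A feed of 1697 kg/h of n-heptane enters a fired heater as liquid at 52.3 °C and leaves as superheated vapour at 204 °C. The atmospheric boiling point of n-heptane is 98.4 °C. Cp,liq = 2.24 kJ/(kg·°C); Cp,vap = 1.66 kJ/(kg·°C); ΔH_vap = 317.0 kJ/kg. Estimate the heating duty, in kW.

liquid 52.3→98.4 °C: 103.26 kJ/kg
vaporisation at 98.4 °C: 317 kJ/kg
vapour 98.4→204 °C: 175.3 kJ/kg
Δh = 103.26 + 317 + 175.3 = 595.56 kJ/kg
Q = ṁ·Δh = 1697 kg/h × 595.56 kJ/kg = 1.0107e+06 kJ/h
|Q| = 280.74 kW

Q = 281 kW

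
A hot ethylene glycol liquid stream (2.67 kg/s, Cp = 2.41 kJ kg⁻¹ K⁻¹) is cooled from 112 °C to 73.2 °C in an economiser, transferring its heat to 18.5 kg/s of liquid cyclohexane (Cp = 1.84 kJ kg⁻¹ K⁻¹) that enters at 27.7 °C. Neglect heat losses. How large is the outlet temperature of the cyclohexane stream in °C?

T_c,out = 35.0 °C

Heat released by hot stream: Q = 2.67 × 2.41 × (112 − 73.2) = 249.67 kJ/s
Energy balance on cold side (adiabatic exchanger): Q = ṁ_c·Cp_c·(T_c,out − T_c,in)
T_c,out = 27.7 + 249.67/(18.5 × 1.84) = 35.034 °C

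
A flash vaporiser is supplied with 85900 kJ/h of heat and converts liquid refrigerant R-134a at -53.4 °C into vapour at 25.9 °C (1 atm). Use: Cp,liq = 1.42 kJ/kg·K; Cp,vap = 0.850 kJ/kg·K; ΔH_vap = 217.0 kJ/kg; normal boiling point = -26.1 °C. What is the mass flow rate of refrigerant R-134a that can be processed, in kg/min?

ṁ = 4.77 kg/min

Δh = 1.42×(-26.1−-53.4) + 217.0 + 0.850×(25.9−-26.1) = 299.97 kJ/kg
Q = 85900 kJ/h = 23.861 kJ/s = 1431.7 kJ/min
ṁ = Q/Δh = 1431.7 / 299.97 = 4.7728 kg/min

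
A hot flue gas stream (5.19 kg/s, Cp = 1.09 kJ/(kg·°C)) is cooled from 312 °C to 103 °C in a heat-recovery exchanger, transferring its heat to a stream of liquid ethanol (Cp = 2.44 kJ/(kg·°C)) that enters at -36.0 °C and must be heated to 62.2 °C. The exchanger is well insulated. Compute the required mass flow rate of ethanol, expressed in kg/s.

ṁ_c = 4.93 kg/s

Heat released by hot stream: Q = 5.19 × 1.09 × (312 − 103) = 1182.3 kJ/s
Energy balance on cold side (adiabatic exchanger): Q = ṁ_c·Cp_c·(T_c,out − T_c,in)
ṁ_c = 1182.3 / [2.44 × (62.2 − -36.0)] = 4.9345 kg/s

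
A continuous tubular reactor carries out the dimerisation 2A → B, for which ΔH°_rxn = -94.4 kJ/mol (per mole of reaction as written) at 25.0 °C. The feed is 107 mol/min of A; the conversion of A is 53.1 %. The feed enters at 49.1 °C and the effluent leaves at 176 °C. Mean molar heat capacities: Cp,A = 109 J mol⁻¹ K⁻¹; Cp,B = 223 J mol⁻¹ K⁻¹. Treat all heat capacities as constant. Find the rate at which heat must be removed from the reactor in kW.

Extent of reaction ξ = 0.531 × 107 / 2 = 28.409 mol/min
Reaction term: ξ·ΔH°_rxn = 28.409 × -94.4 = -2681.8 kJ/min
Sensible, feed 49.1→25 °C: -281.08 kJ/min
Outlet flows (mol/min): A 50.183, B 28.409
Sensible, products 25→176 °C: 1782.6 kJ/min
Q = ΔH = -1180.3 kJ/min = -19.671 kW
Heat removed = 19.671 kW

Q_out = 19.7 kW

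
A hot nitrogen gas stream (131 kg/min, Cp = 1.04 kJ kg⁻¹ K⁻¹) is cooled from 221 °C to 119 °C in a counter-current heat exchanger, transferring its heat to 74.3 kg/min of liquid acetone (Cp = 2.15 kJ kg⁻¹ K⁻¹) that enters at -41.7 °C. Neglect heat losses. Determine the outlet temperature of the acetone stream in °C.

Heat released by hot stream: Q = 131 × 1.04 × (221 − 119) = 13896 kJ/min
Energy balance on cold side (adiabatic exchanger): Q = ṁ_c·Cp_c·(T_c,out − T_c,in)
T_c,out = -41.7 + 13896/(74.3 × 2.15) = 45.292 °C

T_c,out = 45.3 °C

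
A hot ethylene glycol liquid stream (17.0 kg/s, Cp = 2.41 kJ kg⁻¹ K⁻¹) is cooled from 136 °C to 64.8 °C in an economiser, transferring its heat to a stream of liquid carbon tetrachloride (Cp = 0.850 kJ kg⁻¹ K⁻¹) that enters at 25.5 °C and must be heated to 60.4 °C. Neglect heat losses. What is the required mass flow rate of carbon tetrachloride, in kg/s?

Heat released by hot stream: Q = 17.0 × 2.41 × (136 − 64.8) = 2917.1 kJ/s
Energy balance on cold side (adiabatic exchanger): Q = ṁ_c·Cp_c·(T_c,out − T_c,in)
ṁ_c = 2917.1 / [0.850 × (60.4 − 25.5)] = 98.334 kg/s

ṁ_c = 98.3 kg/s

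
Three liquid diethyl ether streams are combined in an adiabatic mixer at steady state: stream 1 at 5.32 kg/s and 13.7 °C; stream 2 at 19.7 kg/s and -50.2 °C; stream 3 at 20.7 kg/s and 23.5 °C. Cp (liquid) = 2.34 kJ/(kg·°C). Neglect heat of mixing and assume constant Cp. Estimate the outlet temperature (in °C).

T_out = -9.40 °C

Adiabatic, steady state ⇒ Σ ṁᵢCp,ᵢ(T_out − Tᵢ) = 0
T_out = Σ ṁᵢCp,ᵢTᵢ / Σ ṁᵢCp,ᵢ
      = -1005.3 / 106.98 = -9.3965 °C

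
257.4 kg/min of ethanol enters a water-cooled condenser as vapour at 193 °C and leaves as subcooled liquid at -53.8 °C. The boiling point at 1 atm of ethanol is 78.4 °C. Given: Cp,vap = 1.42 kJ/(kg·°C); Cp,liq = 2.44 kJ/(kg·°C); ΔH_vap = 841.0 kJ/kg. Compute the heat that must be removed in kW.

Q_c = 5690 kW

vapour 193→78.4 °C: -162.73 kJ/kg
condensation at 78.4 °C: -841 kJ/kg
liquid 78.4→-53.8 °C: -322.57 kJ/kg
Δh = -162.73 + -841 + -322.57 = -1326.3 kJ/kg
Q = ṁ·Δh = 257.4 kg/min × -1326.3 kJ/kg = -341390 kJ/min
|Q| = 5689.8 kW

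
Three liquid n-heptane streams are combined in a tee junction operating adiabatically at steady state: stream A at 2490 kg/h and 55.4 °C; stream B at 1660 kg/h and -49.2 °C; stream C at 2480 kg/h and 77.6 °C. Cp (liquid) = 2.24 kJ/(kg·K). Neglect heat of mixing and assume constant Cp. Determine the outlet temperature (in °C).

T_out = 37.5 °C

No heat crosses the boundary, so H_out = H_in.
Σ ṁᵢCp,ᵢTᵢ = 2490×2.24×55.4 + 1660×2.24×-49.2 + 2480×2.24×77.6 = 557140
Σ ṁᵢCp,ᵢ = 2490×2.24 + 1660×2.24 + 2480×2.24 = 14851
T_out = 557140 / 14851 = 37.515 °C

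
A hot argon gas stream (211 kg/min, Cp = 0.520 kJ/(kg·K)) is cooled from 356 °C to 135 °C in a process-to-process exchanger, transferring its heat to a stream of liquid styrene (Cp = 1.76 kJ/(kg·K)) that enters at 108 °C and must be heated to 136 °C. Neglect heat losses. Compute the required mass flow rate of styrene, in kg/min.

ṁ_c = 492 kg/min

Heat released by hot stream: Q = 211 × 0.520 × (356 − 135) = 24248 kJ/min
Energy balance on cold side (adiabatic exchanger): Q = ṁ_c·Cp_c·(T_c,out − T_c,in)
ṁ_c = 24248 / [1.76 × (136 − 108)] = 492.05 kg/min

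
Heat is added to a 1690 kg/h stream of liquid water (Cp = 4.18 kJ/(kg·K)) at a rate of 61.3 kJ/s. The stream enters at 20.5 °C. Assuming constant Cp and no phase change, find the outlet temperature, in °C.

Q = 61.3 kJ/s = 220680 kJ/h
ΔT = Q/(ṁ·Cp) = 220680/(1690×4.18) = 31.239 K
T_out = 20.5 + 31.239 = 51.739 °C

T_out = 51.7 °C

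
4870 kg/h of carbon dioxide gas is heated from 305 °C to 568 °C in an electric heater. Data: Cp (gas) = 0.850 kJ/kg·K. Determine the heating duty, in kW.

Q = ṁ·Cp·ΔT = 4870 × 0.850 × (568 − 305) = 1.0887e+06 kJ/h
Converting: 1.0887e+06 / 3600 s = 302.41 kW

Q = 302 kW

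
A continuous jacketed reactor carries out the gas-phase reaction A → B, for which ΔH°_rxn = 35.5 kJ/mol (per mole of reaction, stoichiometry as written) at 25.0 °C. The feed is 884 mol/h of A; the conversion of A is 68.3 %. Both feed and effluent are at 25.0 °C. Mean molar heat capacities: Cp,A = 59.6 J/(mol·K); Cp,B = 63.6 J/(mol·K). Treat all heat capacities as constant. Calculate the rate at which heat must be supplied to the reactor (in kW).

Extent of reaction ξ = 0.683 × 884 = 603.77 mol/h
Reaction term: ξ·ΔH°_rxn = 603.77 × 35.5 = 21434 kJ/h
Q = ΔH = 21434 kJ/h = 5.9539 kW
Heat supplied = 5.9539 kW

Q_in = 5.95 kW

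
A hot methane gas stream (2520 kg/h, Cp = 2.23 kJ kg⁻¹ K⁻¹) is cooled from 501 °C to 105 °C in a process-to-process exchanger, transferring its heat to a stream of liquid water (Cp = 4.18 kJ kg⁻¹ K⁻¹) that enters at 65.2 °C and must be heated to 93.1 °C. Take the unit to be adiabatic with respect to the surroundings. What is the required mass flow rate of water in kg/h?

ṁ_c = 19100 kg/h

Heat released by hot stream: Q = 2520 × 2.23 × (501 − 105) = 2.2254e+06 kJ/h
Energy balance on cold side (adiabatic exchanger): Q = ṁ_c·Cp_c·(T_c,out − T_c,in)
ṁ_c = 2.2254e+06 / [4.18 × (93.1 − 65.2)] = 19082 kg/h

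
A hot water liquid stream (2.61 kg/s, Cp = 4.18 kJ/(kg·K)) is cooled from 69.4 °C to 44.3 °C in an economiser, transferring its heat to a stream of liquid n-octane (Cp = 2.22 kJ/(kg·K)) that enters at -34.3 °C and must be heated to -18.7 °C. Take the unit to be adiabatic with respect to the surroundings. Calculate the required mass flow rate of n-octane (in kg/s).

Heat released by hot stream: Q = 2.61 × 4.18 × (69.4 − 44.3) = 273.84 kJ/s
Energy balance on cold side (adiabatic exchanger): Q = ṁ_c·Cp_c·(T_c,out − T_c,in)
ṁ_c = 273.84 / [2.22 × (-18.7 − -34.3)] = 7.907 kg/s

ṁ_c = 7.91 kg/s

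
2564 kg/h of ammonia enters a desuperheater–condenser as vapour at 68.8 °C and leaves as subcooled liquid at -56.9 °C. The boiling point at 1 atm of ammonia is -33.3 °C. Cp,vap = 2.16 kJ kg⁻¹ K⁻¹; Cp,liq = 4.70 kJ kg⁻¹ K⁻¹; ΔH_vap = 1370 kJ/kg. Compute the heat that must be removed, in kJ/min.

vapour 68.8→-33.3 °C: -220.54 kJ/kg
condensation at -33.3 °C: -1370 kJ/kg
liquid -33.3→-56.9 °C: -110.92 kJ/kg
Δh = -220.54 + -1370 + -110.92 = -1701.5 kJ/kg
Q = ṁ·Δh = 2564 kg/h × -1701.5 kJ/kg = -4.3625e+06 kJ/h
|Q| = 1211.8 kW = 72709 kJ/min

Q_c = 72700 kJ/min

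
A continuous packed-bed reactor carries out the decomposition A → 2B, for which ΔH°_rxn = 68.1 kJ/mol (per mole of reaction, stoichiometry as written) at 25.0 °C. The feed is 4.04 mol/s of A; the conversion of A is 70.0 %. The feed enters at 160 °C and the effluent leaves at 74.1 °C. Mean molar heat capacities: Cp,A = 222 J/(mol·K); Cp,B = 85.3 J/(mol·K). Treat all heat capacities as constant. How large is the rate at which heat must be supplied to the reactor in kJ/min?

Extent of reaction ξ = 0.700 × 4.04 = 2.828 mol/s
Reaction term: ξ·ΔH°_rxn = 2.828 × 68.1 = 192.59 kJ/s
Sensible, feed 160→25 °C: -121.08 kJ/s
Outlet flows (mol/s): A 1.212, B 5.656
Sensible, products 25→74.1 °C: 36.9 kJ/s
Q = ΔH = 108.41 kJ/s = 108.41 kW
Heat supplied = 6504.5 kJ/min

Q_in = 6500 kJ/min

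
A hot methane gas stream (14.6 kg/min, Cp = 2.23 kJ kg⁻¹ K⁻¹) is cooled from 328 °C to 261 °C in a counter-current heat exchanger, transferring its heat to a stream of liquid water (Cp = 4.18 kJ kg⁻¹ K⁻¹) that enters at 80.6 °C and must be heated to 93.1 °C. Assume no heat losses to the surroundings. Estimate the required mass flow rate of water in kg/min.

ṁ_c = 41.7 kg/min

Heat released by hot stream: Q = 14.6 × 2.23 × (328 − 261) = 2181.4 kJ/min
Energy balance on cold side (adiabatic exchanger): Q = ṁ_c·Cp_c·(T_c,out − T_c,in)
ṁ_c = 2181.4 / [4.18 × (93.1 − 80.6)] = 41.749 kg/min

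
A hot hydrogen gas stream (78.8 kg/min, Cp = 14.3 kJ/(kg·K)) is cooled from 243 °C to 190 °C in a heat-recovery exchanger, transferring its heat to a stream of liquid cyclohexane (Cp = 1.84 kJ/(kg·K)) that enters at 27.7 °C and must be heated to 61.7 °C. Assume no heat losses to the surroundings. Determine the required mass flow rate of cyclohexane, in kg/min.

Heat released by hot stream: Q = 78.8 × 14.3 × (243 − 190) = 59723 kJ/min
Energy balance on cold side (adiabatic exchanger): Q = ṁ_c·Cp_c·(T_c,out − T_c,in)
ṁ_c = 59723 / [1.84 × (61.7 − 27.7)] = 954.64 kg/min

ṁ_c = 955 kg/min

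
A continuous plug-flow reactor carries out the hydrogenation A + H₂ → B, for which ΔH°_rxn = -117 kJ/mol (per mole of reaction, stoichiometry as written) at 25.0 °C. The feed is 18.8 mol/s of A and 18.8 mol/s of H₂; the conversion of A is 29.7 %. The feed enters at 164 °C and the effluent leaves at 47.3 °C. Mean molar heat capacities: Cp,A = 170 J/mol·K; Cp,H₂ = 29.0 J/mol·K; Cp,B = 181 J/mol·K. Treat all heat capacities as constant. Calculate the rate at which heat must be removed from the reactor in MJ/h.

Q_out = 3930 MJ/h

Extent of reaction ξ = 0.297 × 18.8 = 5.5836 mol/s
Reaction term: ξ·ΔH°_rxn = 5.5836 × -117 = -653.28 kJ/s
Sensible, feed 164→25 °C: -520.03 kJ/s
Outlet flows (mol/s): A 13.216, H₂ 13.216, B 5.5836
Sensible, products 25→47.3 °C: 81.188 kJ/s
Q = ΔH = -1092.1 kJ/s = -1092.1 kW
Heat removed = 3931.6 MJ/h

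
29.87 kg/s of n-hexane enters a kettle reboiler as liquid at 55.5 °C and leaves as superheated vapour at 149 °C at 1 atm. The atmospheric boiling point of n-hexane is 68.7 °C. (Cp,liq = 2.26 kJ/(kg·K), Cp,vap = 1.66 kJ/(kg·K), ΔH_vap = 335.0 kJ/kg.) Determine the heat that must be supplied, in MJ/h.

Q = 53600 MJ/h

liquid 55.5→68.7 °C: 29.832 kJ/kg
vaporisation at 68.7 °C: 335 kJ/kg
vapour 68.7→149 °C: 133.3 kJ/kg
Δh = 29.832 + 335 + 133.3 = 498.13 kJ/kg
Q = ṁ·Δh = 29.87 kg/s × 498.13 kJ/kg = 14879 kJ/s
|Q| = 14879 kW = 53565 MJ/h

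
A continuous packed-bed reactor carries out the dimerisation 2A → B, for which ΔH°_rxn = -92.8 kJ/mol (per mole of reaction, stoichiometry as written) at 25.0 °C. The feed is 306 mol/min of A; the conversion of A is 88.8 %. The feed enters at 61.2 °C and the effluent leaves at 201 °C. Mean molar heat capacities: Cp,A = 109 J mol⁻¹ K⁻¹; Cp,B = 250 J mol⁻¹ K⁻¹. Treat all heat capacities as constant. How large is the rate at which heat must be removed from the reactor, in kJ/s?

Q_out = 120 kJ/s

Extent of reaction ξ = 0.888 × 306 / 2 = 135.86 mol/min
Reaction term: ξ·ΔH°_rxn = 135.86 × -92.8 = -12608 kJ/min
Sensible, feed 61.2→25 °C: -1207.4 kJ/min
Outlet flows (mol/min): A 34.272, B 135.86
Sensible, products 25→201 °C: 6635.5 kJ/min
Q = ΔH = -7180.1 kJ/min = -119.67 kW
Heat removed = 119.67 kJ/s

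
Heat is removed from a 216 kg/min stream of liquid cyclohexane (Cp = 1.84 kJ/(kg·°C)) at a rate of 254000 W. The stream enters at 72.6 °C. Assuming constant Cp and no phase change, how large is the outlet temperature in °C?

Q = 254000 W = 15240 kJ/min
ΔT = Q/(ṁ·Cp) = 15240/(216×1.84) = 38.345 K
T_out = 72.6 − 38.345 = 34.255 °C

T_out = 34.3 °C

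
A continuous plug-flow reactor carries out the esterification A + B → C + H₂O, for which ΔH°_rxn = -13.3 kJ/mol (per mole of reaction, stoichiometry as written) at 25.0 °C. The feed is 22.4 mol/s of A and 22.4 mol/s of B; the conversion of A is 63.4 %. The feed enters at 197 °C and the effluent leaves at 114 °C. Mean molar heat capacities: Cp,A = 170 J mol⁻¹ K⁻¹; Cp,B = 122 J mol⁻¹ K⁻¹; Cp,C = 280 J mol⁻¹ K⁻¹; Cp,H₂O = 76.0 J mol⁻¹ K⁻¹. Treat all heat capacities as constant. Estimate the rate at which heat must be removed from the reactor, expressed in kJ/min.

Q_out = 39100 kJ/min

Extent of reaction ξ = 0.634 × 22.4 = 14.202 mol/s
Reaction term: ξ·ΔH°_rxn = 14.202 × -13.3 = -188.88 kJ/s
Sensible, feed 197→25 °C: -1125 kJ/s
Outlet flows (mol/s): A 8.1984, B 8.1984, C 14.202, H₂O 14.202
Sensible, products 25→114 °C: 663.02 kJ/s
Q = ΔH = -650.88 kJ/s = -650.88 kW
Heat removed = 39053 kJ/min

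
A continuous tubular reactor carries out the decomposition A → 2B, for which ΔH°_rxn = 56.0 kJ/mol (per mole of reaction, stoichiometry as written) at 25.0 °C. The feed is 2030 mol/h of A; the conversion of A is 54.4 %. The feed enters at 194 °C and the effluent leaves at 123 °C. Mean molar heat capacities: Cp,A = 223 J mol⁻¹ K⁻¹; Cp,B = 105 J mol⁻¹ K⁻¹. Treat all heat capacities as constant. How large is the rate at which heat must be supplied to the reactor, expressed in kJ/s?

Q_in = 7.86 kJ/s

Extent of reaction ξ = 0.544 × 2030 = 1104.3 mol/h
Reaction term: ξ·ΔH°_rxn = 1104.3 × 56.0 = 61842 kJ/h
Sensible, feed 194→25 °C: -76505 kJ/h
Outlet flows (mol/h): A 925.68, B 2208.6
Sensible, products 25→123 °C: 42957 kJ/h
Q = ΔH = 28294 kJ/h = 7.8595 kW
Heat supplied = 7.8595 kJ/s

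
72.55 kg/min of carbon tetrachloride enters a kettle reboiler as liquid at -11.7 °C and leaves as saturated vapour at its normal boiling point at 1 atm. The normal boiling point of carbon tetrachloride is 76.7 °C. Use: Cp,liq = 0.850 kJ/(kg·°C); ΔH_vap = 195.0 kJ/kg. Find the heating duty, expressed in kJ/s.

Q = 327 kJ/s

liquid -11.7→76.7 °C: 75.14 kJ/kg
vaporisation at 76.7 °C: 195 kJ/kg
Δh = 75.14 + 195 = 270.14 kJ/kg
Q = ṁ·Δh = 72.55 kg/min × 270.14 kJ/kg = 19599 kJ/min
|Q| = 326.64 kW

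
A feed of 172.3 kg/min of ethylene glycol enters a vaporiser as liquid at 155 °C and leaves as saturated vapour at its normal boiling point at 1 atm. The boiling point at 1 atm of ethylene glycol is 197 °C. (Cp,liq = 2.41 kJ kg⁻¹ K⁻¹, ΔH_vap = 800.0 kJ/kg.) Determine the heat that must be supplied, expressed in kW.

Q = 2590 kW

liquid 155→197 °C: 101.22 kJ/kg
vaporisation at 197 °C: 800 kJ/kg
Δh = 101.22 + 800 = 901.22 kJ/kg
Q = ṁ·Δh = 172.3 kg/min × 901.22 kJ/kg = 155280 kJ/min
|Q| = 2588 kW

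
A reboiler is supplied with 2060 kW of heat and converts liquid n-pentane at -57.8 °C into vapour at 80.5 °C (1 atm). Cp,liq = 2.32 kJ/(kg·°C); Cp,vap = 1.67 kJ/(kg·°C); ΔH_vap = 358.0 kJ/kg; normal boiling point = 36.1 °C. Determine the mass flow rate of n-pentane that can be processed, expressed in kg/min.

ṁ = 190 kg/min

Δh = 2.32×(36.1−-57.8) + 358.0 + 1.67×(80.5−36.1) = 650 kJ/kg
Q = 2060 kW = 2060 kJ/s = 123600 kJ/min
ṁ = Q/Δh = 123600 / 650 = 190.16 kg/min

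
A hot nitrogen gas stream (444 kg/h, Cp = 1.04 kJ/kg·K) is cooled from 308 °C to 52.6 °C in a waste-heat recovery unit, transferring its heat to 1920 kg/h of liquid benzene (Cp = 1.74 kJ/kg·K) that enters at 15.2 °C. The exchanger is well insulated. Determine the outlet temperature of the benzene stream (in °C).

Heat released by hot stream: Q = 444 × 1.04 × (308 − 52.6) = 117930 kJ/h
Energy balance on cold side (adiabatic exchanger): Q = ṁ_c·Cp_c·(T_c,out − T_c,in)
T_c,out = 15.2 + 117930/(1920 × 1.74) = 50.501 °C

T_c,out = 50.5 °C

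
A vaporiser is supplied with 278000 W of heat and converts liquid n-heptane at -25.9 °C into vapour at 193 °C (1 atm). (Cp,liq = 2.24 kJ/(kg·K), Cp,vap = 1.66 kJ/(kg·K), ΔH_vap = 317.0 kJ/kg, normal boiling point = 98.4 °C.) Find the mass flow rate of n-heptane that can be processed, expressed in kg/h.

ṁ = 1330 kg/h

Δh = 2.24×(98.4−-25.9) + 317.0 + 1.66×(193−98.4) = 752.47 kJ/kg
Q = 278000 W = 278 kJ/s = 1.0008e+06 kJ/h
ṁ = Q/Δh = 1.0008e+06 / 752.47 = 1330 kg/h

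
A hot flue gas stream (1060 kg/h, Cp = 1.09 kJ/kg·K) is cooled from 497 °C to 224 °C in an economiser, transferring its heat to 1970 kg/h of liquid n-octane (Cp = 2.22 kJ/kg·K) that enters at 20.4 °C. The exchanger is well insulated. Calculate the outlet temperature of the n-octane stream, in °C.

Heat released by hot stream: Q = 1060 × 1.09 × (497 − 224) = 315420 kJ/h
Energy balance on cold side (adiabatic exchanger): Q = ṁ_c·Cp_c·(T_c,out − T_c,in)
T_c,out = 20.4 + 315420/(1970 × 2.22) = 92.523 °C

T_c,out = 92.5 °C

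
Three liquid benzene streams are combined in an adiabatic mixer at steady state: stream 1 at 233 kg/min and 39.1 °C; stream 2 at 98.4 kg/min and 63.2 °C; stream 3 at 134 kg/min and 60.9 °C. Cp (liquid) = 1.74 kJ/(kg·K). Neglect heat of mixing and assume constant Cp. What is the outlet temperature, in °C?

T_out = 50.5 °C

Energy balance with Q = 0: Σ ṁᵢCp,ᵢ(T_out − Tᵢ) = 0
Σ ṁᵢCp,ᵢTᵢ = 233×1.74×39.1 + 98.4×1.74×63.2 + 134×1.74×60.9 = 40872
Σ ṁᵢCp,ᵢ = 233×1.74 + 98.4×1.74 + 134×1.74 = 809.8
T_out = 40872 / 809.8 = 50.472 °C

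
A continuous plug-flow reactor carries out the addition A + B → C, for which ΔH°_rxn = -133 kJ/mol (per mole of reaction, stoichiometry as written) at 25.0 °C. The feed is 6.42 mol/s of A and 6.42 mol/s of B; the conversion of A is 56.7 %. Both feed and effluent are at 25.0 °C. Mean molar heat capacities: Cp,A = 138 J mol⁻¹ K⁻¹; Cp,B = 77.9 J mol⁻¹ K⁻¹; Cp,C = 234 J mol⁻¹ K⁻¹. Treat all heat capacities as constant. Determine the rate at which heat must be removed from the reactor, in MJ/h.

Extent of reaction ξ = 0.567 × 6.42 = 3.6401 mol/s
Reaction term: ξ·ΔH°_rxn = 3.6401 × -133 = -484.14 kJ/s
Q = ΔH = -484.14 kJ/s = -484.14 kW
Heat removed = 1742.9 MJ/h

Q_out = 1740 MJ/h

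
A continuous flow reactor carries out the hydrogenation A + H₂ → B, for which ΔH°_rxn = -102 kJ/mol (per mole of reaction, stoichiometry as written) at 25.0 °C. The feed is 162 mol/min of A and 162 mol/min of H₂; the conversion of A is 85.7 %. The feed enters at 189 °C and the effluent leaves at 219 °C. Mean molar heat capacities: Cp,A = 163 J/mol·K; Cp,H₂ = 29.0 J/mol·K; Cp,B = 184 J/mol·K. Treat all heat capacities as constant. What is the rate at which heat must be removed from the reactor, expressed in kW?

Extent of reaction ξ = 0.857 × 162 = 138.83 mol/min
Reaction term: ξ·ΔH°_rxn = 138.83 × -102 = -14161 kJ/min
Sensible, feed 189→25 °C: -5101.1 kJ/min
Outlet flows (mol/min): A 23.166, H₂ 23.166, B 138.83
Sensible, products 25→219 °C: 5818.7 kJ/min
Q = ΔH = -13443 kJ/min = -224.06 kW
Heat removed = 224.06 kW

Q_out = 224 kW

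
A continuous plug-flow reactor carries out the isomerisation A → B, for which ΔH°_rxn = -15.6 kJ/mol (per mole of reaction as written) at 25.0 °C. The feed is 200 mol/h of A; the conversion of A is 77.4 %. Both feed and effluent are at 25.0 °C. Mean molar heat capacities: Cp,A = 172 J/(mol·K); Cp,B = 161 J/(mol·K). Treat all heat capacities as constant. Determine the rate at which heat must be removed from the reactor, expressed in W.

Q_out = 671 W

Extent of reaction ξ = 0.774 × 200 = 154.8 mol/h
Reaction term: ξ·ΔH°_rxn = 154.8 × -15.6 = -2414.9 kJ/h
Q = ΔH = -2414.9 kJ/h = -0.6708 kW
Heat removed = 670.8 W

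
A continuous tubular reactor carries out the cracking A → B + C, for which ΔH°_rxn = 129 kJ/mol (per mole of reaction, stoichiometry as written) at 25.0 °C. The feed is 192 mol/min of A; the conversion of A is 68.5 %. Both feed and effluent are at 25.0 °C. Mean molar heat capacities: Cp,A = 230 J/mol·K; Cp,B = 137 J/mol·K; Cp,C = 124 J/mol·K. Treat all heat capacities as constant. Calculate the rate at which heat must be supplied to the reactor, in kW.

Q_in = 283 kW

Extent of reaction ξ = 0.685 × 192 = 131.52 mol/min
Reaction term: ξ·ΔH°_rxn = 131.52 × 129 = 16966 kJ/min
Q = ΔH = 16966 kJ/min = 282.77 kW
Heat supplied = 282.77 kW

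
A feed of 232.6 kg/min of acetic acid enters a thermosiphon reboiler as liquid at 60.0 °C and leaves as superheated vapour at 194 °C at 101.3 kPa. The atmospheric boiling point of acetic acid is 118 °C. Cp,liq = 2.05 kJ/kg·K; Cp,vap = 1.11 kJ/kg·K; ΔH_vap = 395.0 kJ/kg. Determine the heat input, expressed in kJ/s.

Q = 2320 kJ/s

liquid 60.0→118 °C: 118.9 kJ/kg
vaporisation at 118 °C: 395 kJ/kg
vapour 118→194 °C: 84.36 kJ/kg
Δh = 118.9 + 395 + 84.36 = 598.26 kJ/kg
Q = ṁ·Δh = 232.6 kg/min × 598.26 kJ/kg = 139160 kJ/min
|Q| = 2319.3 kW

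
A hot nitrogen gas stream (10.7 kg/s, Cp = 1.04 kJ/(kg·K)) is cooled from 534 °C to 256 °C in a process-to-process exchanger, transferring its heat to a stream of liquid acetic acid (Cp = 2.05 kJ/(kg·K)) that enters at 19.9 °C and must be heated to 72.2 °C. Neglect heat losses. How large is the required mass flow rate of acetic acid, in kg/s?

Heat released by hot stream: Q = 10.7 × 1.04 × (534 − 256) = 3093.6 kJ/s
Energy balance on cold side (adiabatic exchanger): Q = ṁ_c·Cp_c·(T_c,out − T_c,in)
ṁ_c = 3093.6 / [2.05 × (72.2 − 19.9)] = 28.854 kg/s

ṁ_c = 28.9 kg/s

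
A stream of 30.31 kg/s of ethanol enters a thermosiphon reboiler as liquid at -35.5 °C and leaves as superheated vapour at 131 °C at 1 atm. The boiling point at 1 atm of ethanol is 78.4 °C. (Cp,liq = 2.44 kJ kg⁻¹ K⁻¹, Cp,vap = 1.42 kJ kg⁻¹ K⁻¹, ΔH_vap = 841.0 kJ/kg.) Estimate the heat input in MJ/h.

liquid -35.5→78.4 °C: 277.92 kJ/kg
vaporisation at 78.4 °C: 841 kJ/kg
vapour 78.4→131 °C: 74.692 kJ/kg
Δh = 277.92 + 841 + 74.692 = 1193.6 kJ/kg
Q = ṁ·Δh = 30.31 kg/s × 1193.6 kJ/kg = 36178 kJ/s
|Q| = 36178 kW = 130240 MJ/h

Q = 130000 MJ/h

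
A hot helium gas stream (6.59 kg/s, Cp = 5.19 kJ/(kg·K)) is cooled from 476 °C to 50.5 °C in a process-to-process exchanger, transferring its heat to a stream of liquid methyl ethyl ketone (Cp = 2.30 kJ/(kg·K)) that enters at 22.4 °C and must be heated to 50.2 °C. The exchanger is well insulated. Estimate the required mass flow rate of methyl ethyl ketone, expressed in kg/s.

ṁ_c = 228 kg/s

Heat released by hot stream: Q = 6.59 × 5.19 × (476 − 50.5) = 14553 kJ/s
Energy balance on cold side (adiabatic exchanger): Q = ṁ_c·Cp_c·(T_c,out − T_c,in)
ṁ_c = 14553 / [2.30 × (50.2 − 22.4)] = 227.6 kg/s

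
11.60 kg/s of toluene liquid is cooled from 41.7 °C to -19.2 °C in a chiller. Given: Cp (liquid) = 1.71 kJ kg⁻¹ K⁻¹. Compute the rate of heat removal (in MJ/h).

Q_c = 4350 MJ/h

Q = ṁ·Cp·ΔT = 11.60 × 1.71 × (-19.2 − 41.7) = -1208 kJ/s
Cooling duty = 4348.8 MJ/h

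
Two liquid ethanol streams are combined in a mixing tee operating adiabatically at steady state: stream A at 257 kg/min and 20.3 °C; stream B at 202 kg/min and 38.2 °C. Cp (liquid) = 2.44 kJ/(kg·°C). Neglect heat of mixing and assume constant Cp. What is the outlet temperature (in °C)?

T_out = 28.2 °C

Energy balance with Q = 0: Σ ṁᵢCp,ᵢ(T_out − Tᵢ) = 0
Σ ṁᵢCp,ᵢTᵢ = 257×2.44×20.3 + 202×2.44×38.2 = 31558
Σ ṁᵢCp,ᵢ = 257×2.44 + 202×2.44 = 1120
T_out = 31558 / 1120 = 28.178 °C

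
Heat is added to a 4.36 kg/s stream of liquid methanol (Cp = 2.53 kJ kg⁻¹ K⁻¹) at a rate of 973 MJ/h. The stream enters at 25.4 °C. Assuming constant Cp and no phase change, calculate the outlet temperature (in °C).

Q = 973 MJ/h = 270.28 kJ/s
ΔT = Q/(ṁ·Cp) = 270.28/(4.36×2.53) = 24.502 K
T_out = 25.4 + 24.502 = 49.902 °C

T_out = 49.9 °C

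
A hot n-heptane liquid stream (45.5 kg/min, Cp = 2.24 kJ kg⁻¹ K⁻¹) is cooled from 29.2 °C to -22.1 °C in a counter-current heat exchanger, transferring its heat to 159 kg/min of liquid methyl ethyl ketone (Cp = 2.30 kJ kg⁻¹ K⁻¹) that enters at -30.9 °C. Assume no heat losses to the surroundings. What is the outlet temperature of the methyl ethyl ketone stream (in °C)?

T_c,out = -16.6 °C

Heat released by hot stream: Q = 45.5 × 2.24 × (29.2 − -22.1) = 5228.5 kJ/min
Energy balance on cold side (adiabatic exchanger): Q = ṁ_c·Cp_c·(T_c,out − T_c,in)
T_c,out = -30.9 + 5228.5/(159 × 2.30) = -16.603 °C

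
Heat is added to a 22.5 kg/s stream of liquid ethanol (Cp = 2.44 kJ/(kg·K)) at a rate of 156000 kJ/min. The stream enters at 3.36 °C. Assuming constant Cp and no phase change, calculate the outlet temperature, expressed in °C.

T_out = 50.7 °C

Q = 156000 kJ/min = 2600 kJ/s
ΔT = Q/(ṁ·Cp) = 2600/(22.5×2.44) = 47.359 K
T_out = 3.36 + 47.359 = 50.719 °C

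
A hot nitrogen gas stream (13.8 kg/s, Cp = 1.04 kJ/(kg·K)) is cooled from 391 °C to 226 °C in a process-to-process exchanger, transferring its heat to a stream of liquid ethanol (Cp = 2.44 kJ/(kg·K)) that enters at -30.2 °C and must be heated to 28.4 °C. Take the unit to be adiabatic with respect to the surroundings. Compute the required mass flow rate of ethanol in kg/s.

ṁ_c = 16.6 kg/s

Heat released by hot stream: Q = 13.8 × 1.04 × (391 − 226) = 2368.1 kJ/s
Energy balance on cold side (adiabatic exchanger): Q = ṁ_c·Cp_c·(T_c,out − T_c,in)
ṁ_c = 2368.1 / [2.44 × (28.4 − -30.2)] = 16.562 kg/s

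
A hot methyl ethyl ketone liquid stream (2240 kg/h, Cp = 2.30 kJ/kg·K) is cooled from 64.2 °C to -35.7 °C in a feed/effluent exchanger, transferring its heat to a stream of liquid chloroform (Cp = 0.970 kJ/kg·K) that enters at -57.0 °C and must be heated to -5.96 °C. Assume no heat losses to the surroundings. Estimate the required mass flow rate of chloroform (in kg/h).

Heat released by hot stream: Q = 2240 × 2.30 × (64.2 − -35.7) = 514680 kJ/h
Energy balance on cold side (adiabatic exchanger): Q = ṁ_c·Cp_c·(T_c,out − T_c,in)
ṁ_c = 514680 / [0.970 × (-5.96 − -57.0)] = 10396 kg/h

ṁ_c = 10400 kg/h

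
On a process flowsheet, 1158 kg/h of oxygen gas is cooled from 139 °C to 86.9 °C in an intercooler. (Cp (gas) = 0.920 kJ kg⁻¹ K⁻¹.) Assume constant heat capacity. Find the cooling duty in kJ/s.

Q = ṁ·Cp·ΔT = 1158 × 0.920 × (86.9 − 139) = -55505 kJ/h
Converting: 55505 / 3600 s = 15.418 kW

Q_c = 15.4 kJ/s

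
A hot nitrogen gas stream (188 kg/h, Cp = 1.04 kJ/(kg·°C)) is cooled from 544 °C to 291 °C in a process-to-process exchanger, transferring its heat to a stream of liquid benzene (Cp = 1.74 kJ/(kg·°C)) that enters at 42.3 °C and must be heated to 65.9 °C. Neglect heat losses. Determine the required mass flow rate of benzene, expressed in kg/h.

ṁ_c = 1200 kg/h

Heat released by hot stream: Q = 188 × 1.04 × (544 − 291) = 49467 kJ/h
Energy balance on cold side (adiabatic exchanger): Q = ṁ_c·Cp_c·(T_c,out − T_c,in)
ṁ_c = 49467 / [1.74 × (65.9 − 42.3)] = 1204.6 kg/h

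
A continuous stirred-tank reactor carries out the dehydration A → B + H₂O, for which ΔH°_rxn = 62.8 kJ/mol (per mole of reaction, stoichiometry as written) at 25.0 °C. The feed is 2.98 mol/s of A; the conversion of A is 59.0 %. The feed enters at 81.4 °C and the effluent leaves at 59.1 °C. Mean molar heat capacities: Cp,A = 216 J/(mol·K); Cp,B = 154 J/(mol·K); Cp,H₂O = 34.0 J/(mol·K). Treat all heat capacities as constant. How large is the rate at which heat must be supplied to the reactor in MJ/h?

Q_in = 340 MJ/h

Extent of reaction ξ = 0.590 × 2.98 = 1.7582 mol/s
Reaction term: ξ·ΔH°_rxn = 1.7582 × 62.8 = 110.41 kJ/s
Sensible, feed 81.4→25 °C: -36.304 kJ/s
Outlet flows (mol/s): A 1.2218, B 1.7582, H₂O 1.7582
Sensible, products 25→59.1 °C: 20.271 kJ/s
Q = ΔH = 94.382 kJ/s = 94.382 kW
Heat supplied = 339.78 MJ/h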